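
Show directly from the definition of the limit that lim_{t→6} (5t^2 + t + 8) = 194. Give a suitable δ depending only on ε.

Fix ε > 0. We want δ > 0 such that 0 < |t − 6| < δ implies |(5t^2 + t + 8) − 194| < ε.
(5t^2 + t + 8) − 194 = 5t^2 + t - 186 = (t − 6)(5t + 31).
So |(5t^2 + t + 8) − 194| = |t − 6|·|5t + 31|.
Assume first that |t − 6| < 1, so |t| < 7. Then |5t + 31| ≤ 5·7 + 31 = 66.
Hence |(5t^2 + t + 8) − 194| ≤ 66|t − 6| < ε provided |t − 6| < ε/66.
Take δ = min(1, ε/66). Then 0 < |t − 6| < δ gives both |t − 6| < 1 and |t − 6| < ε/66, so |(5t^2 + t + 8) − 194| < ε.

δ = min(1, ε/66)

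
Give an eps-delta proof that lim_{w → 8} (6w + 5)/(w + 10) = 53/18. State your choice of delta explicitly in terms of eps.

Suppose eps > 0. We want delta > 0 with 0 < |w − 8| < delta ⇒ |(6w + 5)/(w + 10) − (53/18)| < eps.
Combining over a common denominator, (6w + 5)/(w + 10) − (53/18) = [(6w + 5)·18 − 53·(w + 10)] / [18·(w + 10)] = 55(w − 8) / (18(w + 10)).
So |(6w + 5)/(w + 10) − (53/18)| = 55|w − 8| / (18·|w + 10|).
Require delta ≤ 9, so |w + 10| ≥ |18| − |w − 8| > 18 − 9 = 9.
Hence |(6w + 5)/(w + 10) − (53/18)| < 55|w − 8|/(18·9) = (55/162)|w − 8|, which is < eps once |w − 8| < (162/55)eps.
Take delta = min(9, (162/55)eps). Then 0 < |w − 8| < delta forces both bounds, so |(6w + 5)/(w + 10) − (53/18)| < eps.

delta = min(9, (162/55)eps)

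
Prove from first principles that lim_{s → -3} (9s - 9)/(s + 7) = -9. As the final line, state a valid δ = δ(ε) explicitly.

δ = min(2, (1/9)ε)

Let ε > 0. We want δ > 0 with 0 < |s + 3| < δ ⇒ |(9s - 9)/(s + 7) + 9| < ε.
Combining over a common denominator, (9s - 9)/(s + 7) + 9 = [(9s - 9)·4 − (-36)·(s + 7)] / [4·(s + 7)] = 72(s + 3) / (4(s + 7)).
So |(9s - 9)/(s + 7) + 9| = 72|s + 3| / (4·|s + 7|).
Require δ ≤ 2, so |s + 7| ≥ |4| − |s + 3| > 4 − 2 = 2.
Hence |(9s - 9)/(s + 7) + 9| < 72|s + 3|/(4·2) = 9|s + 3|, which is < ε once |s + 3| < (1/9)ε.
Take δ = min(2, (1/9)ε). Then 0 < |s + 3| < δ forces both bounds, so |(9s - 9)/(s + 7) + 9| < ε.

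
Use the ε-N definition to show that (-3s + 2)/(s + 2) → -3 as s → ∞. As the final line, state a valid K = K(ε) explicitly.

Let ε > 0. We seek K > 0 such that s > K implies |(-3s + 2)/(s + 2) + 3| < ε.
(-3s + 2)/(s + 2) + 3 = ((-3s + 2) − (-3)(s + 2)) / ((s + 2)) = 8/((s + 2)).
For s > 0 we have s + 2 > s, so |(-3s + 2)/(s + 2) + 3| = 8/((s + 2)) < 8/(s) = 8/s.
Thus |(-3s + 2)/(s + 2) + 3| < ε whenever s > 8/ε.
Take K = 8/ε. If s > K then |(-3s + 2)/(s + 2) + 3| < 8/s < ε.

K = 8/ε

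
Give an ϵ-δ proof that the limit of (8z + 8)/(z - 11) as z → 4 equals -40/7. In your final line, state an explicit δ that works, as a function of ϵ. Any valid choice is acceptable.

δ = min(7/2, (49/192)ϵ)

Let ϵ > 0 be given. We want δ > 0 with 0 < |z − 4| < δ ⇒ |(8z + 8)/(z - 11) + 40/7| < ϵ.
Combining over a common denominator, (8z + 8)/(z - 11) + 40/7 = [(8z + 8)·(-7) − 40·(z - 11)] / [(-7)·(z - 11)] = -96(z − 4) / ((-7)(z - 11)).
So |(8z + 8)/(z - 11) + 40/7| = 96|z − 4| / (7·|z − 11|).
Require δ ≤ 7/2, so |z − 11| ≥ |-7| − |z − 4| > 7 − 7/2 = 7/2.
Hence |(8z + 8)/(z - 11) + 40/7| < 96|z − 4|/(7·(7/2)) = (192/49)|z − 4|, which is < ϵ once |z − 4| < (49/192)ϵ.
Take δ = min(7/2, (49/192)ϵ). Then 0 < |z − 4| < δ forces both bounds, so |(8z + 8)/(z - 11) + 40/7| < ϵ.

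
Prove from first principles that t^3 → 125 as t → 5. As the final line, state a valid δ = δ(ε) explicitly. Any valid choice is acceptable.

δ = min(1, ε/91)

Let ε > 0 be given. We seek δ > 0 with 0 < |t − 5| < δ ⇒ |t^3 − 125| < ε.
Factor: t^3 − 125 = (t − 5)(t^2 + 5t + 25), so |t^3 − 125| = |t − 5|·|t^2 + 5t + 25|.
Impose δ ≤ 1 so that |t| < 6; then |t^2 + 5t + 25| ≤ 91.
Hence |t^3 − 125| ≤ 91|t − 5|, which is < ε once |t − 5| < ε/91.
Take δ = min(1, ε/91). If 0 < |t − 5| < δ then both bounds hold and |t^3 − 125| ≤ 91|t − 5| < 91·(ε/91) = ε.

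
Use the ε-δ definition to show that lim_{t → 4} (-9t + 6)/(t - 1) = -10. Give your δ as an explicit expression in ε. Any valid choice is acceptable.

Suppose ε > 0. We want δ > 0 with 0 < |t − 4| < δ ⇒ |(-9t + 6)/(t - 1) + 10| < ε.
Combining over a common denominator, (-9t + 6)/(t - 1) + 10 = [(-9t + 6)·3 − (-30)·(t - 1)] / [3·(t - 1)] = 3(t − 4) / (3(t - 1)).
So |(-9t + 6)/(t - 1) + 10| = 3|t − 4| / (3·|t − 1|).
Restrict δ ≤ 3/2. Then |t − 4| < 3/2 gives |t − 1| = |(t − 4) + 3| ≥ 3 − 3/2 = 3/2.
Hence |(-9t + 6)/(t - 1) + 10| < 3|t − 4|/(3·(3/2)) = (2/3)|t − 4|, which is < ε once |t − 4| < (3/2)ε.
Take δ = min(3/2, (3/2)ε). Then 0 < |t − 4| < δ forces both bounds, so |(-9t + 6)/(t - 1) + 10| < ε.

δ = min(3/2, (3/2)ε)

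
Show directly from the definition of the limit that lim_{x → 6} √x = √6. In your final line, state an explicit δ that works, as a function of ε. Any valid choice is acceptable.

Let ε > 0. We want δ > 0 such that 0 < |x − 6| < δ implies |√x − √6| < ε.
Multiplying by the conjugate, |√x − √6| = |x − 6|/(√x + √6).
Restrict δ ≤ 6 so that |x − 6| < 6 forces x > 0, and then √x + √6 > √6.
Hence |√x − √6| < |x − 6|/√6, which is < ε once |x − 6| < √6·ε.
Take δ = min(6, √6·ε). If 0 < |x − 6| < δ then x > 0 and |√x − √6| < |x − 6|/√6 < ε.

δ = min(6, √6·ε)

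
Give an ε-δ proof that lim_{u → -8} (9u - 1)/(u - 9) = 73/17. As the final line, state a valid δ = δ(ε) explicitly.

δ = min(17/2, (289/160)ε)

Suppose ε > 0. We want δ > 0 with 0 < |u + 8| < δ ⇒ |(9u - 1)/(u - 9) − (73/17)| < ε.
Combining over a common denominator, (9u - 1)/(u - 9) − (73/17) = [(9u - 1)·(-17) − (-73)·(u - 9)] / [(-17)·(u - 9)] = -80(u + 8) / ((-17)(u - 9)).
So |(9u - 1)/(u - 9) − (73/17)| = 80|u + 8| / (17·|u − 9|).
Require δ ≤ 17/2, so |u − 9| ≥ |-17| − |u + 8| > 17 − 17/2 = 17/2.
Hence |(9u - 1)/(u - 9) − (73/17)| < 80|u + 8|/(17·(17/2)) = (160/289)|u + 8|, which is < ε once |u + 8| < (289/160)ε.
Take δ = min(17/2, (289/160)ε). Then 0 < |u + 8| < δ forces both bounds, so |(9u - 1)/(u - 9) − (73/17)| < ε.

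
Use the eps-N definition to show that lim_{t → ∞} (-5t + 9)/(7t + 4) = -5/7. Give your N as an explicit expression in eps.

Fix eps > 0. We seek N > 0 such that t > N implies |(-5t + 9)/(7t + 4) + 5/7| < eps.
(-5t + 9)/(7t + 4) + 5/7 = (7(-5t + 9) − (-5)(7t + 4)) / (7(7t + 4)) = 83/(7(7t + 4)).
For t > 0 we have 7t + 4 > 7t, so |(-5t + 9)/(7t + 4) + 5/7| = 83/(7(7t + 4)) < 83/(7·7t) = (83/49)/t.
Thus |(-5t + 9)/(7t + 4) + 5/7| < eps whenever t > (83/49)/eps.
Take N = (83/49)/eps. If t > N then |(-5t + 9)/(7t + 4) + 5/7| < (83/49)/t < eps.

N = (83/49)/eps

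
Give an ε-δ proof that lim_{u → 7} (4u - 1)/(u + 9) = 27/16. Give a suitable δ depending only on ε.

Let ε > 0. We want δ > 0 with 0 < |u − 7| < δ ⇒ |(4u - 1)/(u + 9) − (27/16)| < ε.
Combining over a common denominator, (4u - 1)/(u + 9) − (27/16) = [(4u - 1)·16 − 27·(u + 9)] / [16·(u + 9)] = 37(u − 7) / (16(u + 9)).
So |(4u - 1)/(u + 9) − (27/16)| = 37|u − 7| / (16·|u + 9|).
Restrict δ ≤ 8. Then |u − 7| < 8 gives |u + 9| = |(u − 7) + 16| ≥ 16 − 8 = 8.
Hence |(4u - 1)/(u + 9) − (27/16)| < 37|u − 7|/(16·8) = (37/128)|u − 7|, which is < ε once |u − 7| < (128/37)ε.
Take δ = min(8, (128/37)ε). Then 0 < |u − 7| < δ forces both bounds, so |(4u - 1)/(u + 9) − (27/16)| < ε.

δ = min(8, (128/37)ε)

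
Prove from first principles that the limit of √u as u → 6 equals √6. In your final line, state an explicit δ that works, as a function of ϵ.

δ = min(6, √6·ϵ)

Suppose ϵ > 0. We want δ > 0 such that 0 < |u − 6| < δ implies |√u − √6| < ϵ.
Multiplying by the conjugate, |√u − √6| = |u − 6|/(√u + √6).
Restrict δ ≤ 6 so that |u − 6| < 6 forces u > 0, and then √u + √6 > √6.
Hence |√u − √6| < |u − 6|/√6, which is < ϵ once |u − 6| < √6·ϵ.
Take δ = min(6, √6·ϵ). If 0 < |u − 6| < δ then u > 0 and |√u − √6| < |u − 6|/√6 < ϵ.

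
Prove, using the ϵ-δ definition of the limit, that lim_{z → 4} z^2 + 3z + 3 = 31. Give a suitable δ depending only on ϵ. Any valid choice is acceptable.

Let ϵ > 0. We want δ > 0 such that 0 < |z − 4| < δ implies |(z^2 + 3z + 3) − 31| < ϵ.
(z^2 + 3z + 3) − 31 = z^2 + 3z - 28 = (z − 4)(z + 7).
So |(z^2 + 3z + 3) − 31| = |z − 4|·|z + 7|.
Assume first that |z − 4| < 2, so |z| < 6. Then |z + 7| ≤ 6 + 7 = 13.
Hence |(z^2 + 3z + 3) − 31| ≤ 13|z − 4| < ϵ provided |z − 4| < ϵ/13.
Take δ = min(2, ϵ/13). Then 0 < |z − 4| < δ gives both |z − 4| < 2 and |z − 4| < ϵ/13, so |(z^2 + 3z + 3) − 31| < ϵ.

δ = min(2, ϵ/13)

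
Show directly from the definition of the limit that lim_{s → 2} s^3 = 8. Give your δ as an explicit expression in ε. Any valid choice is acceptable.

δ = min(1, ε/19)

Suppose ε > 0. We seek δ > 0 with 0 < |s − 2| < δ ⇒ |s^3 − 8| < ε.
Factor: s^3 − 8 = (s − 2)(s^2 + 2s + 4), so |s^3 − 8| = |s − 2|·|s^2 + 2s + 4|.
Impose δ ≤ 1 so that |s| < 3; then |s^2 + 2s + 4| ≤ 19.
Hence |s^3 − 8| ≤ 19|s − 2|, which is < ε once |s − 2| < ε/19.
Take δ = min(1, ε/19). If 0 < |s − 2| < δ then both bounds hold and |s^3 − 8| ≤ 19|s − 2| < 19·(ε/19) = ε.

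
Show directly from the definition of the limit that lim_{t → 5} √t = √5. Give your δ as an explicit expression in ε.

Suppose ε > 0. We want δ > 0 such that 0 < |t − 5| < δ implies |√t − √5| < ε.
Multiplying by the conjugate, |√t − √5| = |t − 5|/(√t + √5).
Restrict δ ≤ 5 so that |t − 5| < 5 forces t > 0, and then √t + √5 > √5.
Hence |√t − √5| < |t − 5|/√5, which is < ε once |t − 5| < √5·ε.
Take δ = min(5, √5·ε). If 0 < |t − 5| < δ then t > 0 and |√t − √5| < |t − 5|/√5 < ε.

δ = min(5, √5·ε)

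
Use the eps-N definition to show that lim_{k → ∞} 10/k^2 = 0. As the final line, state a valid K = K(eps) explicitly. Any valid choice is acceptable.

K = (10/eps)^{1/2}

Suppose eps > 0. For k ≥ 1, |10/k^2 − 0| = 10/k^2.
10/k^2 < eps ⇔ k^2 > 10/eps ⇔ k > (10/eps)^{1/2}.
Take K = (10/eps)^{1/2}. Then k > K implies 10/k^2 < eps.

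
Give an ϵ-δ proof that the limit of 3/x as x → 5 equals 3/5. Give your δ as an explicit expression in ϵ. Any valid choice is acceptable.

δ = min(5/2, (25/6)ϵ)

Suppose ϵ > 0. We seek δ > 0 such that 0 < |x − 5| < δ implies |3/x − (3/5)| < ϵ.
|3/x − (3/5)| = 3·|5 − x|/(5·|x|) = 3|x − 5|/(5|x|).
Restrict δ ≤ 5/2. Then |x − 5| < 5/2 gives |x| > 5/2, so 5|x| > 25/2.
Then |3/x − (3/5)| < 3|x − 5|/(25/2), which is < ϵ when |x − 5| < (25/6)ϵ.
Take δ = min(5/2, (25/6)ϵ). Then 0 < |x − 5| < δ gives both |x − 5| < 5/2 and |x − 5| < (25/6)ϵ, so |3/x − (3/5)| < ϵ.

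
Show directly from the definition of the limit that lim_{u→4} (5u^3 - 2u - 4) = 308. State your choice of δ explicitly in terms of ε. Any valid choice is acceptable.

δ = min(2, ε/378)

Let ε > 0. We want δ > 0 such that 0 < |u − 4| < δ implies |(5u^3 - 2u - 4) − 308| < ε.
(5u^3 - 2u - 4) − 308 = 5u^3 - 2u - 312 = (u − 4)(5u^2 + 20u + 78).
So |(5u^3 - 2u - 4) − 308| = |u − 4|·|5u^2 + 20u + 78|.
Require δ ≤ 2. Then |u − 4| < 2 gives |u| < 6, and by the triangle inequality |5u^2 + 20u + 78| ≤ 5·6^2 + 20·6 + 78 = 378.
Hence |(5u^3 - 2u - 4) − 308| ≤ 378|u − 4| < ε provided |u − 4| < ε/378.
Take δ = min(2, ε/378). Then 0 < |u − 4| < δ gives both |u − 4| < 2 and |u − 4| < ε/378, so |(5u^3 - 2u - 4) − 308| < ε.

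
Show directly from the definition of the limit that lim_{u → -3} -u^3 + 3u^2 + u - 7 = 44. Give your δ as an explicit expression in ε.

δ = min(2, ε/72)

Let ε > 0 be given. We want δ > 0 such that 0 < |u + 3| < δ implies |(-u^3 + 3u^2 + u - 7) − 44| < ε.
(-u^3 + 3u^2 + u - 7) − 44 = -u^3 + 3u^2 + u - 51 = (u + 3)(-u^2 + 6u - 17).
So |(-u^3 + 3u^2 + u - 7) − 44| = |u + 3|·|-u^2 + 6u - 17|.
Assume first that |u + 3| < 2, so |u| < 5. Then |-u^2 + 6u - 17| ≤ 5^2 + 6·5 + 17 = 72.
Hence |(-u^3 + 3u^2 + u - 7) − 44| ≤ 72|u + 3| < ε provided |u + 3| < ε/72.
Choosing δ = min(2, ε/72) ensures both conditions, hence |(-u^3 + 3u^2 + u - 7) − 44| < ε.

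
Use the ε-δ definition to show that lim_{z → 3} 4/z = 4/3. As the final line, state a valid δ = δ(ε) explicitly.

Suppose ε > 0. We seek δ > 0 such that 0 < |z − 3| < δ implies |4/z − (4/3)| < ε.
|4/z − (4/3)| = 4·|3 − z|/(3·|z|) = 4|z − 3|/(3|z|).
Require δ ≤ 3/2 so that |z| > 3 − 3/2 = 3/2, hence 3|z| > 9/2.
Then |4/z − (4/3)| < 4|z − 3|/(9/2), which is < ε when |z − 3| < (9/8)ε.
Take δ = min(3/2, (9/8)ε). Then 0 < |z − 3| < δ gives both |z − 3| < 3/2 and |z − 3| < (9/8)ε, so |4/z − (4/3)| < ε.

δ = min(3/2, (9/8)ε)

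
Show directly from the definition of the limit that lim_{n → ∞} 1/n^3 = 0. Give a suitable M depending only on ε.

M = (1/ε)^{1/3}

Fix ε > 0. For n ≥ 1, |1/n^3 − 0| = 1/n^3.
1/n^3 < ε ⇔ n^3 > 1/ε ⇔ n > (1/ε)^{1/3}.
Take M = (1/ε)^{1/3}. Then n > M implies 1/n^3 < ε.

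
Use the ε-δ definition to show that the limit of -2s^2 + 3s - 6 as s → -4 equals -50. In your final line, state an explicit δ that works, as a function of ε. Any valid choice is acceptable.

Suppose ε > 0. We want δ > 0 such that 0 < |s + 4| < δ implies |(-2s^2 + 3s - 6) + 50| < ε.
(-2s^2 + 3s - 6) + 50 = -2s^2 + 3s + 44 = (s + 4)(-2s + 11).
So |(-2s^2 + 3s - 6) + 50| = |s + 4|·|-2s + 11|.
Assume first that |s + 4| < 1, so |s| < 5. Then |-2s + 11| ≤ 2·5 + 11 = 21.
Hence |(-2s^2 + 3s - 6) + 50| ≤ 21|s + 4| < ε provided |s + 4| < ε/21.
Choosing δ = min(1, ε/21) ensures both conditions, hence |(-2s^2 + 3s - 6) + 50| < ε.

δ = min(1, ε/21)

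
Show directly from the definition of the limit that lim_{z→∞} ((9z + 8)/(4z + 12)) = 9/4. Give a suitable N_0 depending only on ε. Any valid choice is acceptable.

N_0 = (19/4)/ε

Fix ε > 0. We seek N_0 > 0 such that z > N_0 implies |(9z + 8)/(4z + 12) − (9/4)| < ε.
(9z + 8)/(4z + 12) − (9/4) = (4(9z + 8) − 9(4z + 12)) / (4(4z + 12)) = -76/(4(4z + 12)).
For z > 0 we have 4z + 12 > 4z, so |(9z + 8)/(4z + 12) − (9/4)| = 76/(4(4z + 12)) < 76/(4·4z) = (19/4)/z.
Thus |(9z + 8)/(4z + 12) − (9/4)| < ε whenever z > (19/4)/ε.
Take N_0 = (19/4)/ε. If z > N_0 then |(9z + 8)/(4z + 12) − (9/4)| < (19/4)/z < ε.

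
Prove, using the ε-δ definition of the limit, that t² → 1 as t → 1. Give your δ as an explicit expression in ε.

Let ε > 0 be given. We seek δ > 0 with 0 < |t − 1| < δ ⇒ |t² − 1| < ε.
Factor: t² − 1 = (t − 1)(t + 1), so |t² − 1| = |t − 1|·|t + 1|.
Restrict δ ≤ 1. Then |t − 1| < 1 gives |t| < 2, so by the triangle inequality |t + 1| ≤ 2 + 1 = 3.
Hence |t² − 1| ≤ 3|t − 1|, which is < ε once |t − 1| < ε/3.
Take δ = min(1, ε/3). If 0 < |t − 1| < δ then both bounds hold and |t² − 1| ≤ 3|t − 1| < 3·(ε/3) = ε.

δ = min(1, ε/3)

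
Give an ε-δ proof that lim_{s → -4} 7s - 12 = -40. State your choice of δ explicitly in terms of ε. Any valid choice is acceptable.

δ = ε/7

Let ε > 0. We need δ > 0 so that 0 < |s + 4| < δ implies |(7s - 12) + 40| < ε.
|(7s - 12) + 40| = |7s + 28| = 7|s + 4|.
Thus it suffices that |s + 4| < ε/7.
Choosing δ = ε/7 gives |(7s - 12) + 40| = 7|s + 4| < ε whenever |s + 4| < δ.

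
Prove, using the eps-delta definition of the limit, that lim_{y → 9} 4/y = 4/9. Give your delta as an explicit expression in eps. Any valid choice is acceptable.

Suppose eps > 0. We seek delta > 0 such that 0 < |y − 9| < delta implies |4/y − (4/9)| < eps.
|4/y − (4/9)| = 4·|9 − y|/(9·|y|) = 4|y − 9|/(9|y|).
Restrict delta ≤ 9/2. Then |y − 9| < 9/2 gives |y| > 9/2, so 9|y| > 81/2.
Then |4/y − (4/9)| < 4|y − 9|/(81/2), which is < eps when |y − 9| < (81/8)eps.
Take delta = min(9/2, (81/8)eps). Then 0 < |y − 9| < delta gives both |y − 9| < 9/2 and |y − 9| < (81/8)eps, so |4/y − (4/9)| < eps.

delta = min(9/2, (81/8)eps)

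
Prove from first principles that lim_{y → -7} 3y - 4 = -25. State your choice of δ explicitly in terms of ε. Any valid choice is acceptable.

δ = ε/3

Suppose ε > 0. We need δ > 0 so that 0 < |y + 7| < δ implies |(3y - 4) + 25| < ε.
|(3y - 4) + 25| = |3y + 21| = 3|y + 7|.
So 3|y + 7| < ε exactly when |y + 7| < ε/3.
Take δ = ε/3. If 0 < |y + 7| < δ then |(3y - 4) + 25| = 3|y + 7| < 3·(ε/3) = ε.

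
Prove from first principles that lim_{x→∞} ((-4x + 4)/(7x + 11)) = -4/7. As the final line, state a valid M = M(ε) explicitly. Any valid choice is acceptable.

M = (72/49)/ε

Let ε > 0 be given. We seek M > 0 such that x > M implies |(-4x + 4)/(7x + 11) + 4/7| < ε.
(-4x + 4)/(7x + 11) + 4/7 = (7(-4x + 4) − (-4)(7x + 11)) / (7(7x + 11)) = 72/(7(7x + 11)).
For x > 0 we have 7x + 11 > 7x, so |(-4x + 4)/(7x + 11) + 4/7| = 72/(7(7x + 11)) < 72/(7·7x) = (72/49)/x.
Thus |(-4x + 4)/(7x + 11) + 4/7| < ε whenever x > (72/49)/ε.
Take M = (72/49)/ε. If x > M then |(-4x + 4)/(7x + 11) + 4/7| < (72/49)/x < ε.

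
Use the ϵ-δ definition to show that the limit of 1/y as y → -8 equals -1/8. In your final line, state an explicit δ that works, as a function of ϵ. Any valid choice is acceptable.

δ = min(4, 32ϵ)

Let ϵ > 0. We seek δ > 0 such that 0 < |y + 8| < δ implies |1/y + 1/8| < ϵ.
|1/y + 1/8| = |-8 − y|/(8·|y|) = |y + 8|/(8|y|).
Require δ ≤ 4 so that |y| > 8 − 4 = 4, hence 8|y| > 32.
Then |1/y + 1/8| < |y + 8|/32, which is < ϵ when |y + 8| < 32ϵ.
Take δ = min(4, 32ϵ). Then 0 < |y + 8| < δ gives both |y + 8| < 4 and |y + 8| < 32ϵ, so |1/y + 1/8| < ϵ.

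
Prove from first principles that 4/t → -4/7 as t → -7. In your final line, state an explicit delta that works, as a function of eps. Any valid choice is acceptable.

Fix eps > 0. We seek delta > 0 such that 0 < |t + 7| < delta implies |4/t + 4/7| < eps.
|4/t + 4/7| = 4·|-7 − t|/(7·|t|) = 4|t + 7|/(7|t|).
Require delta ≤ 7/2 so that |t| > 7 − 7/2 = 7/2, hence 7|t| > 49/2.
Then |4/t + 4/7| < 4|t + 7|/(49/2), which is < eps when |t + 7| < (49/8)eps.
Take delta = min(7/2, (49/8)eps). Then 0 < |t + 7| < delta gives both |t + 7| < 7/2 and |t + 7| < (49/8)eps, so |4/t + 4/7| < eps.

delta = min(7/2, (49/8)eps)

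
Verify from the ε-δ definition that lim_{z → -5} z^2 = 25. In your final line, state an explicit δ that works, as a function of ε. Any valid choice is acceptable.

Suppose ε > 0. We seek δ > 0 with 0 < |z + 5| < δ ⇒ |z^2 − 25| < ε.
Factor: z^2 − 25 = (z + 5)(z - 5), so |z^2 − 25| = |z + 5|·|z - 5|.
Restrict δ ≤ 1. Then |z + 5| < 1 gives |z| < 6, so by the triangle inequality |z - 5| ≤ 6 + 5 = 11.
Hence |z^2 − 25| ≤ 11|z + 5|, which is < ε once |z + 5| < ε/11.
Take δ = min(1, ε/11). If 0 < |z + 5| < δ then both bounds hold and |z^2 − 25| ≤ 11|z + 5| < 11·(ε/11) = ε.

δ = min(1, ε/11)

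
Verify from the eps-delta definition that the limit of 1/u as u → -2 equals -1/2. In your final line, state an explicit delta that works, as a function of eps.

Let eps > 0 be given. We seek delta > 0 such that 0 < |u + 2| < delta implies |1/u + 1/2| < eps.
|1/u + 1/2| = |-2 − u|/(2·|u|) = |u + 2|/(2|u|).
Restrict delta ≤ 1. Then |u + 2| < 1 gives |u| > 1, so 2|u| > 2.
Then |1/u + 1/2| < |u + 2|/2, which is < eps when |u + 2| < 2eps.
Take delta = min(1, 2eps). Then 0 < |u + 2| < delta gives both |u + 2| < 1 and |u + 2| < 2eps, so |1/u + 1/2| < eps.

delta = min(1, 2eps)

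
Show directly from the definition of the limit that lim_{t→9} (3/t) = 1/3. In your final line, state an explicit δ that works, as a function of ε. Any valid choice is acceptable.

Let ε > 0. We seek δ > 0 such that 0 < |t − 9| < δ implies |3/t − (1/3)| < ε.
|3/t − (1/3)| = 3·|9 − t|/(9·|t|) = 3|t − 9|/(9|t|).
Require δ ≤ 9/2 so that |t| > 9 − 9/2 = 9/2, hence 9|t| > 81/2.
Then |3/t − (1/3)| < 3|t − 9|/(81/2), which is < ε when |t − 9| < (27/2)ε.
Take δ = min(9/2, (27/2)ε). Then 0 < |t − 9| < δ gives both |t − 9| < 9/2 and |t − 9| < (27/2)ε, so |3/t − (1/3)| < ε.

δ = min(9/2, (27/2)ε)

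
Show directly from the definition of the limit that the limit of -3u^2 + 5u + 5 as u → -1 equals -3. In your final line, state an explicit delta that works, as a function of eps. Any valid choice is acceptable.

delta = min(1, eps/14)

Let eps > 0. We want delta > 0 such that 0 < |u + 1| < delta implies |(-3u^2 + 5u + 5) + 3| < eps.
(-3u^2 + 5u + 5) + 3 = -3u^2 + 5u + 8 = (u + 1)(-3u + 8).
So |(-3u^2 + 5u + 5) + 3| = |u + 1|·|-3u + 8|.
Assume first that |u + 1| < 1, so |u| < 2. Then |-3u + 8| ≤ 3·2 + 8 = 14.
Hence |(-3u^2 + 5u + 5) + 3| ≤ 14|u + 1| < eps provided |u + 1| < eps/14.
Choosing delta = min(1, eps/14) ensures both conditions, hence |(-3u^2 + 5u + 5) + 3| < eps.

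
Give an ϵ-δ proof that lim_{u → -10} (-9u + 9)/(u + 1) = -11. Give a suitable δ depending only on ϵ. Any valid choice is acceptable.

δ = min(9/2, (9/4)ϵ)

Fix ϵ > 0. We want δ > 0 with 0 < |u + 10| < δ ⇒ |(-9u + 9)/(u + 1) + 11| < ϵ.
Combining over a common denominator, (-9u + 9)/(u + 1) + 11 = [(-9u + 9)·(-9) − 99·(u + 1)] / [(-9)·(u + 1)] = -18(u + 10) / ((-9)(u + 1)).
So |(-9u + 9)/(u + 1) + 11| = 18|u + 10| / (9·|u + 1|).
Restrict δ ≤ 9/2. Then |u + 10| < 9/2 gives |u + 1| = |(u + 10) + (-9)| ≥ 9 − 9/2 = 9/2.
Hence |(-9u + 9)/(u + 1) + 11| < 18|u + 10|/(9·(9/2)) = (4/9)|u + 10|, which is < ϵ once |u + 10| < (9/4)ϵ.
Take δ = min(9/2, (9/4)ϵ). Then 0 < |u + 10| < δ forces both bounds, so |(-9u + 9)/(u + 1) + 11| < ϵ.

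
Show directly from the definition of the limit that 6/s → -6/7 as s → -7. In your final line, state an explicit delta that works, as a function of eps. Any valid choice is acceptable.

Fix eps > 0. We seek delta > 0 such that 0 < |s + 7| < delta implies |6/s + 6/7| < eps.
|6/s + 6/7| = 6·|-7 − s|/(7·|s|) = 6|s + 7|/(7|s|).
Require delta ≤ 7/2 so that |s| > 7 − 7/2 = 7/2, hence 7|s| > 49/2.
Then |6/s + 6/7| < 6|s + 7|/(49/2), which is < eps when |s + 7| < (49/12)eps.
Take delta = min(7/2, (49/12)eps). Then 0 < |s + 7| < delta gives both |s + 7| < 7/2 and |s + 7| < (49/12)eps, so |6/s + 6/7| < eps.

delta = min(7/2, (49/12)eps)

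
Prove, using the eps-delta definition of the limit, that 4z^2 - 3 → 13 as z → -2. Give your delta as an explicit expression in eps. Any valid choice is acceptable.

delta = min(1, eps/20)

Let eps > 0. We want delta > 0 such that 0 < |z + 2| < delta implies |(4z^2 - 3) − 13| < eps.
(4z^2 - 3) − 13 = 4z^2 - 16 = (z + 2)(4z - 8).
So |(4z^2 - 3) − 13| = |z + 2|·|4z - 8|.
Assume first that |z + 2| < 1, so |z| < 3. Then |4z - 8| ≤ 4·3 + 8 = 20.
Hence |(4z^2 - 3) − 13| ≤ 20|z + 2| < eps provided |z + 2| < eps/20.
Take delta = min(1, eps/20). Then 0 < |z + 2| < delta gives both |z + 2| < 1 and |z + 2| < eps/20, so |(4z^2 - 3) − 13| < eps.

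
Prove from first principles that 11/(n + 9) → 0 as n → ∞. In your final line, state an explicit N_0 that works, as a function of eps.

N_0 = 11/eps

Let eps > 0. For n ≥ 1, |11/(n + 9) − 0| = 11/(n + 9) ≤ 11/n.
We need 11/n < eps, i.e. n > 11/eps.
Take N_0 = 11/eps. If n > N_0 then |11/(n + 9)| ≤ 11/n < eps.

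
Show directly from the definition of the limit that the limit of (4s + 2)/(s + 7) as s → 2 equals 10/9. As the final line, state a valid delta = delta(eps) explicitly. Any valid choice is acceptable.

Fix eps > 0. We want delta > 0 with 0 < |s − 2| < delta ⇒ |(4s + 2)/(s + 7) − (10/9)| < eps.
Combining over a common denominator, (4s + 2)/(s + 7) − (10/9) = [(4s + 2)·9 − 10·(s + 7)] / [9·(s + 7)] = 26(s − 2) / (9(s + 7)).
So |(4s + 2)/(s + 7) − (10/9)| = 26|s − 2| / (9·|s + 7|).
Restrict delta ≤ 9/2. Then |s − 2| < 9/2 gives |s + 7| = |(s − 2) + 9| ≥ 9 − 9/2 = 9/2.
Hence |(4s + 2)/(s + 7) − (10/9)| < 26|s − 2|/(9·(9/2)) = (52/81)|s − 2|, which is < eps once |s − 2| < (81/52)eps.
Take delta = min(9/2, (81/52)eps). Then 0 < |s − 2| < delta forces both bounds, so |(4s + 2)/(s + 7) − (10/9)| < eps.

delta = min(9/2, (81/52)eps)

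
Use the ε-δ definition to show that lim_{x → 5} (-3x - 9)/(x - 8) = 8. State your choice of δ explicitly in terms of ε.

Let ε > 0. We want δ > 0 with 0 < |x − 5| < δ ⇒ |(-3x - 9)/(x - 8) − 8| < ε.
Combining over a common denominator, (-3x - 9)/(x - 8) − 8 = [(-3x - 9)·(-3) − (-24)·(x - 8)] / [(-3)·(x - 8)] = 33(x − 5) / ((-3)(x - 8)).
So |(-3x - 9)/(x - 8) − 8| = 33|x − 5| / (3·|x − 8|).
Require δ ≤ 3/2, so |x − 8| ≥ |-3| − |x − 5| > 3 − 3/2 = 3/2.
Hence |(-3x - 9)/(x - 8) − 8| < 33|x − 5|/(3·(3/2)) = (22/3)|x − 5|, which is < ε once |x − 5| < (3/22)ε.
Take δ = min(3/2, (3/22)ε). Then 0 < |x − 5| < δ forces both bounds, so |(-3x - 9)/(x - 8) − 8| < ε.

δ = min(3/2, (3/22)ε)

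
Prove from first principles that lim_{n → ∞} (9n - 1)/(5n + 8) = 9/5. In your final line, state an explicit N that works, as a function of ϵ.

Let ϵ > 0. For n ≥ 1, |(9n - 1)/(5n + 8) − (9/5)| = |-77|/(5(5n + 8)) = 77/(5(5n + 8)).
Since 5n + 8 ≥ 5n for n ≥ 1, this is ≤ 77/(5·5n) = (77/25)/n.
So |(9n - 1)/(5n + 8) − (9/5)| < ϵ whenever n > (77/25)/ϵ.
Take N = (77/25)/ϵ. If n > N then |(9n - 1)/(5n + 8) − (9/5)| ≤ (77/25)/n < ϵ.

N = (77/25)/ϵ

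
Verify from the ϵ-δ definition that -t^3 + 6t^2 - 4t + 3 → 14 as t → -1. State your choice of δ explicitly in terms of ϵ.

δ = min(1, ϵ/29)

Let ϵ > 0 be given. We want δ > 0 such that 0 < |t + 1| < δ implies |(-t^3 + 6t^2 - 4t + 3) − 14| < ϵ.
(-t^3 + 6t^2 - 4t + 3) − 14 = -t^3 + 6t^2 - 4t - 11 = (t + 1)(-t^2 + 7t - 11).
So |(-t^3 + 6t^2 - 4t + 3) − 14| = |t + 1|·|-t^2 + 7t - 11|.
Assume first that |t + 1| < 1, so |t| < 2. Then |-t^2 + 7t - 11| ≤ 2^2 + 7·2 + 11 = 29.
Hence |(-t^3 + 6t^2 - 4t + 3) − 14| ≤ 29|t + 1| < ϵ provided |t + 1| < ϵ/29.
Take δ = min(1, ϵ/29). Then 0 < |t + 1| < δ gives both |t + 1| < 1 and |t + 1| < ϵ/29, so |(-t^3 + 6t^2 - 4t + 3) − 14| < ϵ.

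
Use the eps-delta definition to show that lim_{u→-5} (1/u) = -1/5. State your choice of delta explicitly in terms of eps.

Fix eps > 0. We seek delta > 0 such that 0 < |u + 5| < delta implies |1/u + 1/5| < eps.
|1/u + 1/5| = |-5 − u|/(5·|u|) = |u + 5|/(5|u|).
Restrict delta ≤ 5/2. Then |u + 5| < 5/2 gives |u| > 5/2, so 5|u| > 25/2.
Then |1/u + 1/5| < |u + 5|/(25/2), which is < eps when |u + 5| < (25/2)eps.
Take delta = min(5/2, (25/2)eps). Then 0 < |u + 5| < delta gives both |u + 5| < 5/2 and |u + 5| < (25/2)eps, so |1/u + 1/5| < eps.

delta = min(5/2, (25/2)eps)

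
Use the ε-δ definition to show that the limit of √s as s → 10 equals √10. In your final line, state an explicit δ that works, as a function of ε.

δ = min(10, √10·ε)

Fix ε > 0. We want δ > 0 such that 0 < |s − 10| < δ implies |√s − √10| < ε.
Rationalise: √s − √10 = (s − 10)/(√s + √10), so |√s − √10| = |s − 10|/(√s + √10).
Restrict δ ≤ 10 so that |s − 10| < 10 forces s > 0, and then √s + √10 > √10.
Hence |√s − √10| < |s − 10|/√10, which is < ε once |s − 10| < √10·ε.
Take δ = min(10, √10·ε). If 0 < |s − 10| < δ then s > 0 and |√s − √10| < |s − 10|/√10 < ε.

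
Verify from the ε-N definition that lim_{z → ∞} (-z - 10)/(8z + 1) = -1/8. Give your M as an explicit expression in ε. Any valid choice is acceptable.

M = (79/64)/ε

Let ε > 0 be given. We seek M > 0 such that z > M implies |(-z - 10)/(8z + 1) + 1/8| < ε.
(-z - 10)/(8z + 1) + 1/8 = (8(-z - 10) − (-1)(8z + 1)) / (8(8z + 1)) = -79/(8(8z + 1)).
For z > 0 we have 8z + 1 > 8z, so |(-z - 10)/(8z + 1) + 1/8| = 79/(8(8z + 1)) < 79/(8·8z) = (79/64)/z.
Thus |(-z - 10)/(8z + 1) + 1/8| < ε whenever z > (79/64)/ε.
Take M = (79/64)/ε. If z > M then |(-z - 10)/(8z + 1) + 1/8| < (79/64)/z < ε.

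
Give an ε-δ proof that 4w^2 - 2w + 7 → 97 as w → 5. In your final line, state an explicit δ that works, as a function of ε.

Fix ε > 0. We want δ > 0 such that 0 < |w − 5| < δ implies |(4w^2 - 2w + 7) − 97| < ε.
(4w^2 - 2w + 7) − 97 = 4w^2 - 2w - 90 = (w − 5)(4w + 18).
So |(4w^2 - 2w + 7) − 97| = |w − 5|·|4w + 18|.
Require δ ≤ 2. Then |w − 5| < 2 gives |w| < 7, and by the triangle inequality |4w + 18| ≤ 4·7 + 18 = 46.
Hence |(4w^2 - 2w + 7) − 97| ≤ 46|w − 5| < ε provided |w − 5| < ε/46.
Choosing δ = min(2, ε/46) ensures both conditions, hence |(4w^2 - 2w + 7) − 97| < ε.

δ = min(2, ε/46)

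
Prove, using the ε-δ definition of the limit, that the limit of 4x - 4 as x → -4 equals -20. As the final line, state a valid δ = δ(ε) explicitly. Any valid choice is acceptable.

Fix ε > 0. We need δ > 0 so that 0 < |x + 4| < δ implies |(4x - 4) + 20| < ε.
|(4x - 4) + 20| = |4x + 16| = 4|x + 4|.
So 4|x + 4| < ε exactly when |x + 4| < ε/4.
Choosing δ = ε/4 gives |(4x - 4) + 20| = 4|x + 4| < ε whenever |x + 4| < δ.

δ = ε/4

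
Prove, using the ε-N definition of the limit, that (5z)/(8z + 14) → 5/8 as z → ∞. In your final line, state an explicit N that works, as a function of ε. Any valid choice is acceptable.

N = (35/32)/ε

Suppose ε > 0. We seek N > 0 such that z > N implies |(5z)/(8z + 14) − (5/8)| < ε.
(5z)/(8z + 14) − (5/8) = (8(5z) − 5(8z + 14)) / (8(8z + 14)) = -70/(8(8z + 14)).
For z > 0 we have 8z + 14 > 8z, so |(5z)/(8z + 14) − (5/8)| = 70/(8(8z + 14)) < 70/(8·8z) = (35/32)/z.
Thus |(5z)/(8z + 14) − (5/8)| < ε whenever z > (35/32)/ε.
Take N = (35/32)/ε. If z > N then |(5z)/(8z + 14) − (5/8)| < (35/32)/z < ε.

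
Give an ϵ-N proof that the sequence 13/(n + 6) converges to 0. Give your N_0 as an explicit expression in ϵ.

Let ϵ > 0. For n ≥ 1, |13/(n + 6) − 0| = 13/(n + 6) ≤ 13/n.
We need 13/n < ϵ, i.e. n > 13/ϵ.
Take N_0 = 13/ϵ. If n > N_0 then |13/(n + 6)| ≤ 13/n < ϵ.

N_0 = 13/ϵ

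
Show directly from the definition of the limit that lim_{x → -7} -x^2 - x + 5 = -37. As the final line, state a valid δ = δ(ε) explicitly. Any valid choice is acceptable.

δ = min(1, ε/14)

Let ε > 0 be given. We want δ > 0 such that 0 < |x + 7| < δ implies |(-x^2 - x + 5) + 37| < ε.
(-x^2 - x + 5) + 37 = -x^2 - x + 42 = (x + 7)(-x + 6).
So |(-x^2 - x + 5) + 37| = |x + 7|·|-x + 6|.
Require δ ≤ 1. Then |x + 7| < 1 gives |x| < 8, and by the triangle inequality |-x + 6| ≤ 8 + 6 = 14.
Hence |(-x^2 - x + 5) + 37| ≤ 14|x + 7| < ε provided |x + 7| < ε/14.
Take δ = min(1, ε/14). Then 0 < |x + 7| < δ gives both |x + 7| < 1 and |x + 7| < ε/14, so |(-x^2 - x + 5) + 37| < ε.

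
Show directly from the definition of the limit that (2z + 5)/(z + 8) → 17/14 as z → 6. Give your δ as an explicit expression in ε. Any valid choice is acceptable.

δ = min(7, (98/11)ε)

Fix ε > 0. We want δ > 0 with 0 < |z − 6| < δ ⇒ |(2z + 5)/(z + 8) − (17/14)| < ε.
Combining over a common denominator, (2z + 5)/(z + 8) − (17/14) = [(2z + 5)·14 − 17·(z + 8)] / [14·(z + 8)] = 11(z − 6) / (14(z + 8)).
So |(2z + 5)/(z + 8) − (17/14)| = 11|z − 6| / (14·|z + 8|).
Restrict δ ≤ 7. Then |z − 6| < 7 gives |z + 8| = |(z − 6) + 14| ≥ 14 − 7 = 7.
Hence |(2z + 5)/(z + 8) − (17/14)| < 11|z − 6|/(14·7) = (11/98)|z − 6|, which is < ε once |z − 6| < (98/11)ε.
Take δ = min(7, (98/11)ε). Then 0 < |z − 6| < δ forces both bounds, so |(2z + 5)/(z + 8) − (17/14)| < ε.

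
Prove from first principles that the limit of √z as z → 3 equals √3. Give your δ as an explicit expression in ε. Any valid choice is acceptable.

Let ε > 0. We want δ > 0 such that 0 < |z − 3| < δ implies |√z − √3| < ε.
Rationalise: √z − √3 = (z − 3)/(√z + √3), so |√z − √3| = |z − 3|/(√z + √3).
Restrict δ ≤ 3 so that |z − 3| < 3 forces z > 0, and then √z + √3 > √3.
Hence |√z − √3| < |z − 3|/√3, which is < ε once |z − 3| < √3·ε.
Take δ = min(3, √3·ε). If 0 < |z − 3| < δ then z > 0 and |√z − √3| < |z − 3|/√3 < ε.

δ = min(3, √3·ε)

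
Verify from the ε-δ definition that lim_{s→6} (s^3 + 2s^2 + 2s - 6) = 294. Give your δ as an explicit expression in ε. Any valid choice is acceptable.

Let ε > 0 be given. We want δ > 0 such that 0 < |s − 6| < δ implies |(s^3 + 2s^2 + 2s - 6) − 294| < ε.
(s^3 + 2s^2 + 2s - 6) − 294 = s^3 + 2s^2 + 2s - 300 = (s − 6)(s^2 + 8s + 50).
So |(s^3 + 2s^2 + 2s - 6) − 294| = |s − 6|·|s^2 + 8s + 50|.
Assume first that |s − 6| < 1, so |s| < 7. Then |s^2 + 8s + 50| ≤ 7^2 + 8·7 + 50 = 155.
Hence |(s^3 + 2s^2 + 2s - 6) − 294| ≤ 155|s − 6| < ε provided |s − 6| < ε/155.
Take δ = min(1, ε/155). Then 0 < |s − 6| < δ gives both |s − 6| < 1 and |s − 6| < ε/155, so |(s^3 + 2s^2 + 2s - 6) − 294| < ε.

δ = min(1, ε/155)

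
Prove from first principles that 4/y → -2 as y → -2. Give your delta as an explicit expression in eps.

delta = min(1, (1/2)eps)

Let eps > 0 be given. We seek delta > 0 such that 0 < |y + 2| < delta implies |4/y + 2| < eps.
|4/y + 2| = 4·|-2 − y|/(2·|y|) = 4|y + 2|/(2|y|).
Restrict delta ≤ 1. Then |y + 2| < 1 gives |y| > 1, so 2|y| > 2.
Then |4/y + 2| < 4|y + 2|/2, which is < eps when |y + 2| < (1/2)eps.
Take delta = min(1, (1/2)eps). Then 0 < |y + 2| < delta gives both |y + 2| < 1 and |y + 2| < (1/2)eps, so |4/y + 2| < eps.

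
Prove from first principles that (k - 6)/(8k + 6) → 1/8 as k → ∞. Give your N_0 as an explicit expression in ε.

N_0 = (27/32)/ε

Let ε > 0. For k ≥ 1, |(k - 6)/(8k + 6) − (1/8)| = |-54|/(8(8k + 6)) = 54/(8(8k + 6)).
Since 8k + 6 ≥ 8k for k ≥ 1, this is ≤ 54/(8·8k) = (27/32)/k.
So |(k - 6)/(8k + 6) − (1/8)| < ε whenever k > (27/32)/ε.
Take N_0 = (27/32)/ε. If k > N_0 then |(k - 6)/(8k + 6) − (1/8)| ≤ (27/32)/k < ε.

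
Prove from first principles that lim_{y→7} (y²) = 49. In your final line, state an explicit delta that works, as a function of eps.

delta = min(1, eps/15)

Let eps > 0 be given. We seek delta > 0 with 0 < |y − 7| < delta ⇒ |y² − 49| < eps.
Factor: y² − 49 = (y − 7)(y + 7), so |y² − 49| = |y − 7|·|y + 7|.
Restrict delta ≤ 1. Then |y − 7| < 1 gives |y| < 8, so by the triangle inequality |y + 7| ≤ 8 + 7 = 15.
Hence |y² − 49| ≤ 15|y − 7|, which is < eps once |y − 7| < eps/15.
Take delta = min(1, eps/15). If 0 < |y − 7| < delta then both bounds hold and |y² − 49| ≤ 15|y − 7| < 15·(eps/15) = eps.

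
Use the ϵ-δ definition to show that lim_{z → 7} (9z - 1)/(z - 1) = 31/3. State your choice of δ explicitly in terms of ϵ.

δ = min(3, (9/4)ϵ)

Let ϵ > 0 be given. We want δ > 0 with 0 < |z − 7| < δ ⇒ |(9z - 1)/(z - 1) − (31/3)| < ϵ.
Combining over a common denominator, (9z - 1)/(z - 1) − (31/3) = [(9z - 1)·6 − 62·(z - 1)] / [6·(z - 1)] = -8(z − 7) / (6(z - 1)).
So |(9z - 1)/(z - 1) − (31/3)| = 8|z − 7| / (6·|z − 1|).
Restrict δ ≤ 3. Then |z − 7| < 3 gives |z − 1| = |(z − 7) + 6| ≥ 6 − 3 = 3.
Hence |(9z - 1)/(z - 1) − (31/3)| < 8|z − 7|/(6·3) = (4/9)|z − 7|, which is < ϵ once |z − 7| < (9/4)ϵ.
Take δ = min(3, (9/4)ϵ). Then 0 < |z − 7| < δ forces both bounds, so |(9z - 1)/(z - 1) − (31/3)| < ϵ.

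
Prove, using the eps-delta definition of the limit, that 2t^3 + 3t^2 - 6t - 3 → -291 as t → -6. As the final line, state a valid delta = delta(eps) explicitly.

delta = min(2, eps/248)

Let eps > 0 be given. We want delta > 0 such that 0 < |t + 6| < delta implies |(2t^3 + 3t^2 - 6t - 3) + 291| < eps.
(2t^3 + 3t^2 - 6t - 3) + 291 = 2t^3 + 3t^2 - 6t + 288 = (t + 6)(2t^2 - 9t + 48).
So |(2t^3 + 3t^2 - 6t - 3) + 291| = |t + 6|·|2t^2 - 9t + 48|.
Assume first that |t + 6| < 2, so |t| < 8. Then |2t^2 - 9t + 48| ≤ 2·8^2 + 9·8 + 48 = 248.
Hence |(2t^3 + 3t^2 - 6t - 3) + 291| ≤ 248|t + 6| < eps provided |t + 6| < eps/248.
Choosing delta = min(2, eps/248) ensures both conditions, hence |(2t^3 + 3t^2 - 6t - 3) + 291| < eps.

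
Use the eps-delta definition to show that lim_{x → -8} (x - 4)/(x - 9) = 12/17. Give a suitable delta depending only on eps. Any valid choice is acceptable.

delta = min(17/2, (289/10)eps)

Suppose eps > 0. We want delta > 0 with 0 < |x + 8| < delta ⇒ |(x - 4)/(x - 9) − (12/17)| < eps.
Combining over a common denominator, (x - 4)/(x - 9) − (12/17) = [(x - 4)·(-17) − (-12)·(x - 9)] / [(-17)·(x - 9)] = -5(x + 8) / ((-17)(x - 9)).
So |(x - 4)/(x - 9) − (12/17)| = 5|x + 8| / (17·|x − 9|).
Require delta ≤ 17/2, so |x − 9| ≥ |-17| − |x + 8| > 17 − 17/2 = 17/2.
Hence |(x - 4)/(x - 9) − (12/17)| < 5|x + 8|/(17·(17/2)) = (10/289)|x + 8|, which is < eps once |x + 8| < (289/10)eps.
Take delta = min(17/2, (289/10)eps). Then 0 < |x + 8| < delta forces both bounds, so |(x - 4)/(x - 9) − (12/17)| < eps.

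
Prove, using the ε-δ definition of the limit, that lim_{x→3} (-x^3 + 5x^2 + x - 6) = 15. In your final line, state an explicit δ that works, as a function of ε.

δ = min(2, ε/42)

Suppose ε > 0. We want δ > 0 such that 0 < |x − 3| < δ implies |(-x^3 + 5x^2 + x - 6) − 15| < ε.
(-x^3 + 5x^2 + x - 6) − 15 = -x^3 + 5x^2 + x - 21 = (x − 3)(-x^2 + 2x + 7).
So |(-x^3 + 5x^2 + x - 6) − 15| = |x − 3|·|-x^2 + 2x + 7|.
Assume first that |x − 3| < 2, so |x| < 5. Then |-x^2 + 2x + 7| ≤ 5^2 + 2·5 + 7 = 42.
Hence |(-x^3 + 5x^2 + x - 6) − 15| ≤ 42|x − 3| < ε provided |x − 3| < ε/42.
Take δ = min(2, ε/42). Then 0 < |x − 3| < δ gives both |x − 3| < 2 and |x − 3| < ε/42, so |(-x^3 + 5x^2 + x - 6) − 15| < ε.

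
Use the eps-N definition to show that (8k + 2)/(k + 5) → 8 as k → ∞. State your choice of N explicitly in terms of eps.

Let eps > 0. For k ≥ 1, |(8k + 2)/(k + 5) − 8| = |-38|/((k + 5)) = 38/((k + 5)).
Since k + 5 ≥ k for k ≥ 1, this is ≤ 38/(k) = 38/k.
So |(8k + 2)/(k + 5) − 8| < eps whenever k > 38/eps.
Take N = 38/eps. If k > N then |(8k + 2)/(k + 5) − 8| ≤ 38/k < eps.

N = 38/eps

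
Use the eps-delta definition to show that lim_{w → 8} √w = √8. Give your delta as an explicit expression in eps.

Let eps > 0. We want delta > 0 such that 0 < |w − 8| < delta implies |√w − √8| < eps.
Multiplying by the conjugate, |√w − √8| = |w − 8|/(√w + √8).
Restrict delta ≤ 8 so that |w − 8| < 8 forces w > 0, and then √w + √8 > √8.
Hence |√w − √8| < |w − 8|/√8, which is < eps once |w − 8| < √8·eps.
Take delta = min(8, √8·eps). If 0 < |w − 8| < delta then w > 0 and |√w − √8| < |w − 8|/√8 < eps.

delta = min(8, √8·eps)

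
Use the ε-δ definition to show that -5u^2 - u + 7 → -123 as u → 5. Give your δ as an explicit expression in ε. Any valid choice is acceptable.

Let ε > 0 be given. We want δ > 0 such that 0 < |u − 5| < δ implies |(-5u^2 - u + 7) + 123| < ε.
(-5u^2 - u + 7) + 123 = -5u^2 - u + 130 = (u − 5)(-5u - 26).
So |(-5u^2 - u + 7) + 123| = |u − 5|·|-5u - 26|.
Assume first that |u − 5| < 1, so |u| < 6. Then |-5u - 26| ≤ 5·6 + 26 = 56.
Hence |(-5u^2 - u + 7) + 123| ≤ 56|u − 5| < ε provided |u − 5| < ε/56.
Take δ = min(1, ε/56). Then 0 < |u − 5| < δ gives both |u − 5| < 1 and |u − 5| < ε/56, so |(-5u^2 - u + 7) + 123| < ε.

δ = min(1, ε/56)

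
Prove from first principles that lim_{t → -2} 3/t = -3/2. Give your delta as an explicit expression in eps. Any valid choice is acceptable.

delta = min(1, (2/3)eps)

Suppose eps > 0. We seek delta > 0 such that 0 < |t + 2| < delta implies |3/t + 3/2| < eps.
|3/t + 3/2| = 3·|-2 − t|/(2·|t|) = 3|t + 2|/(2|t|).
Require delta ≤ 1 so that |t| > 2 − 1 = 1, hence 2|t| > 2.
Then |3/t + 3/2| < 3|t + 2|/2, which is < eps when |t + 2| < (2/3)eps.
Take delta = min(1, (2/3)eps). Then 0 < |t + 2| < delta gives both |t + 2| < 1 and |t + 2| < (2/3)eps, so |3/t + 3/2| < eps.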